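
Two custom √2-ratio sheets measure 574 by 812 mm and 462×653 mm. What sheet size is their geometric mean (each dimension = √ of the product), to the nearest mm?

Short side: √(574 · 462) = √265188 ≈ 515.0 → 515 mm
Long side: √(812 · 653) = √530236 ≈ 728.2 → 728 mm

515 × 728 mm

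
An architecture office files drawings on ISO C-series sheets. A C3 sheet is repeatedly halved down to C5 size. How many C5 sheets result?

C3 = 324 × 458 mm; C5 = 162 × 229 mm.
Each halving step doubles the count; 2 steps from C3 to C5.
2^2 = 4.

4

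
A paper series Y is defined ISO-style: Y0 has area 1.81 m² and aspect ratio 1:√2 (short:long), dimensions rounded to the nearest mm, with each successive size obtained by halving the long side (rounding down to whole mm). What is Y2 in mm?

Let Y0's short side be w mm. w · w√2 = 1.81 m² = 1,810,000 mm², so w ≈ 1131.3 mm and w√2 ≈ 1599.9 mm → Y0 = 1131 × 1600 mm.
Y1: ⌊1600/2⌋ × 1131 = 800 × 1131 mm
Y2: ⌊1131/2⌋ × 800 = 565 × 800 mm

565 × 800 mm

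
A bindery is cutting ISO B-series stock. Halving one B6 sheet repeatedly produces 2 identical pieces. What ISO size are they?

B7

2 = 2^1, so 1 halving step.
B6 → B7 → … → B7 after 1 step.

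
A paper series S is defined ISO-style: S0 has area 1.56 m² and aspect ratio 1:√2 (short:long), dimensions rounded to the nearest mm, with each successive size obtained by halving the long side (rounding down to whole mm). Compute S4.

262 × 371 mm

Let S0's short side be w mm. w · w√2 = 1.56 m² = 1,560,000 mm², so w ≈ 1050.3 mm and w√2 ≈ 1485.3 mm → S0 = 1050 × 1485 mm.
S1: ⌊1485/2⌋ × 1050 = 742 × 1050 mm
S2: ⌊1050/2⌋ × 742 = 525 × 742 mm
S3: ⌊742/2⌋ × 525 = 371 × 525 mm
S4: ⌊525/2⌋ × 371 = 262 × 371 mm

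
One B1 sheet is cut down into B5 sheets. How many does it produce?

16

B1 = 707 × 1000 mm; B5 = 176 × 250 mm.
Each halving step doubles the count; 4 steps from B1 to B5.
2^4 = 16.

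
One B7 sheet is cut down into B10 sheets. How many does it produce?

Each ISO step halves the sheet: 1 × B7 → 2 × B8 → 4 × B9 → 8 × B10
From B7 to B10 is 3 halving steps: 2^3 = 8.

8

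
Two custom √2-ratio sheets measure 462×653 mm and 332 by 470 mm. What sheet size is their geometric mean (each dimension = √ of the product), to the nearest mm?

392 × 554 mm

Short side: √(462 · 332) = √153384 ≈ 391.6 → 392 mm
Long side: √(653 · 470) = √306910 ≈ 554.0 → 554 mm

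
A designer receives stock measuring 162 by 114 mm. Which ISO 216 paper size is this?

Aspect ratio 162/114 ≈ 1.421 — close to the ISO √2 ≈ 1.414.
In the C-series (envelope sizes, between A and B): C6 = 114 × 162 mm.

C6 (114 × 162 mm)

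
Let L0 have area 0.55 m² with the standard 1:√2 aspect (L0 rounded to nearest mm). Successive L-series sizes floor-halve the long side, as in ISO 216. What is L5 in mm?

Let L0's short side be w mm. w · w√2 = 0.55 m² = 550,000 mm², so w ≈ 623.6 mm and w√2 ≈ 881.9 mm → L0 = 624 × 882 mm.
L1: ⌊882/2⌋ × 624 = 441 × 624 mm
L2: ⌊624/2⌋ × 441 = 312 × 441 mm
L3: ⌊441/2⌋ × 312 = 220 × 312 mm
L4: ⌊312/2⌋ × 220 = 156 × 220 mm
L5: ⌊220/2⌋ × 156 = 110 × 156 mm

110 × 156 mm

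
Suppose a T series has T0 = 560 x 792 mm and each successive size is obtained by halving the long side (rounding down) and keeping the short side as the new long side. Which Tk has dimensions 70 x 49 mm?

T7

T0: 560 × 792 mm
T1: 396 × 560 mm
T2: 280 × 396 mm
T3: 198 × 280 mm
T4: 140 × 198 mm
T5: 99 × 140 mm
T6: 70 × 99 mm
T7: 49 × 70 mm
T8: 35 × 49 mm
→ matches T7.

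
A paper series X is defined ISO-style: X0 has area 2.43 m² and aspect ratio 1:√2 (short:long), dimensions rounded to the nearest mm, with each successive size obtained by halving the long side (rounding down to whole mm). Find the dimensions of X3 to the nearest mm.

463 × 655 mm

Let X0's short side be w mm. w · w√2 = 2.43 m² = 2,430,000 mm², so w ≈ 1310.8 mm and w√2 ≈ 1853.8 mm → X0 = 1311 × 1854 mm.
X1: ⌊1854/2⌋ × 1311 = 927 × 1311 mm
X2: ⌊1311/2⌋ × 927 = 655 × 927 mm
X3: ⌊927/2⌋ × 655 = 463 × 655 mm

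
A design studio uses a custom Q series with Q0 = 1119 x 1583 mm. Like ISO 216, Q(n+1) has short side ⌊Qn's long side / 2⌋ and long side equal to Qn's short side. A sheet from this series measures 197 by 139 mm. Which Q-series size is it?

Q0: 1119 × 1583 mm
Q1: 791 × 1119 mm
Q2: 559 × 791 mm
Q3: 395 × 559 mm
Q4: 279 × 395 mm
Q5: 197 × 279 mm
Q6: 139 × 197 mm
Q7: 98 × 139 mm
→ matches Q6.

Q6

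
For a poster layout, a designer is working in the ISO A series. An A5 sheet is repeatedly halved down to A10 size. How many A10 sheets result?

32

Each ISO step halves the sheet: 1 × A5 → 2 × A6 → 4 × A7 → 8 × A8 → …
From A5 to A10 is 5 halving steps: 2^5 = 32.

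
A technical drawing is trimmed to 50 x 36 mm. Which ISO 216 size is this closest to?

A9 (37 × 52 mm)

Aspect ratio 50/36 ≈ 1.389 (ISO target is √2 ≈ 1.414).
In the A-series (A0 area = 1 m²): A9 = 37 × 52 mm.
Off by 3 mm total — nearest standard size.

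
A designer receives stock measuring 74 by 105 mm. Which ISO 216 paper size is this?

Aspect ratio 105/74 ≈ 1.419 — close to the ISO √2 ≈ 1.414.
In the A-series (A0 area = 1 m²): A7 = 74 × 105 mm.

A7 (74 × 105 mm)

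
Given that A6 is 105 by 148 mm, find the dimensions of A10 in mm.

26 × 37 mm

A7: ⌊148/2⌋ × 105 = 74 × 105 mm
A8: ⌊105/2⌋ × 74 = 52 × 74 mm
A9: ⌊74/2⌋ × 52 = 37 × 52 mm
A10: ⌊52/2⌋ × 37 = 26 × 37 mm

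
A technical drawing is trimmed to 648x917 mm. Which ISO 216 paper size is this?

C1 (648 × 917 mm)

Aspect ratio 917/648 ≈ 1.415 — close to the ISO √2 ≈ 1.414.
In the C-series (envelope sizes, between A and B): C1 = 648 × 917 mm.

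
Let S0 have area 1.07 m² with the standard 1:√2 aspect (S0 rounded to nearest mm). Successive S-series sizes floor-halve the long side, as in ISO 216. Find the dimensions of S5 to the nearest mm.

Let S0's short side be w mm. w · w√2 = 1.07 m² = 1,070,000 mm², so w ≈ 869.8 mm and w√2 ≈ 1230.1 mm → S0 = 870 × 1230 mm.
S1: ⌊1230/2⌋ × 870 = 615 × 870 mm
S2: ⌊870/2⌋ × 615 = 435 × 615 mm
S3: ⌊615/2⌋ × 435 = 307 × 435 mm
S4: ⌊435/2⌋ × 307 = 217 × 307 mm
S5: ⌊307/2⌋ × 217 = 153 × 217 mm

153 × 217 mm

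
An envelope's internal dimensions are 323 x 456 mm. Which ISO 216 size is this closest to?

Aspect ratio 456/323 ≈ 1.412 — close to the ISO √2 ≈ 1.414.
In the C-series (envelope sizes, between A and B): C3 = 324 × 458 mm.
Off by 3 mm total — nearest standard size.

C3 (324 × 458 mm)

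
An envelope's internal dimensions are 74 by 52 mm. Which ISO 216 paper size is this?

Aspect ratio 74/52 ≈ 1.423 — close to the ISO √2 ≈ 1.414.
In the A-series (A0 area = 1 m²): A8 = 52 × 74 mm.

A8 (52 × 74 mm)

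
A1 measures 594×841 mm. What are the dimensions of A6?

A2: ⌊841/2⌋ × 594 = 420 × 594 mm
A3: ⌊594/2⌋ × 420 = 297 × 420 mm
A4: ⌊420/2⌋ × 297 = 210 × 297 mm
A5: ⌊297/2⌋ × 210 = 148 × 210 mm
A6: ⌊210/2⌋ × 148 = 105 × 148 mm

105 × 148 mm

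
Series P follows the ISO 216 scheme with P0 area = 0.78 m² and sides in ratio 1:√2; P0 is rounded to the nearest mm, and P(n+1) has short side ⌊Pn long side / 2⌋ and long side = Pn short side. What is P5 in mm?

Let P0's short side be w mm. w · w√2 = 0.78 m² = 780,000 mm², so w ≈ 742.7 mm and w√2 ≈ 1050.3 mm → P0 = 743 × 1050 mm.
P1: ⌊1050/2⌋ × 743 = 525 × 743 mm
P2: ⌊743/2⌋ × 525 = 371 × 525 mm
P3: ⌊525/2⌋ × 371 = 262 × 371 mm
P4: ⌊371/2⌋ × 262 = 185 × 262 mm
P5: ⌊262/2⌋ × 185 = 131 × 185 mm

131 × 185 mm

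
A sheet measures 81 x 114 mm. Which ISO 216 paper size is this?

C7 (81 × 114 mm)

Aspect ratio 114/81 ≈ 1.407 — close to the ISO √2 ≈ 1.414.
In the C-series (envelope sizes, between A and B): C7 = 81 × 114 mm.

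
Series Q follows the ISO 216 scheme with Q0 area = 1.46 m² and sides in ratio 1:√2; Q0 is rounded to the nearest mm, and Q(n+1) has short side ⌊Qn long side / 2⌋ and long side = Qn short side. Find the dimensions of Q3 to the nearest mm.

Let Q0's short side be w mm. w · w√2 = 1.46 m² = 1,460,000 mm², so w ≈ 1016.1 mm and w√2 ≈ 1436.9 mm → Q0 = 1016 × 1437 mm.
Q1: ⌊1437/2⌋ × 1016 = 718 × 1016 mm
Q2: ⌊1016/2⌋ × 718 = 508 × 718 mm
Q3: ⌊718/2⌋ × 508 = 359 × 508 mm

359 × 508 mm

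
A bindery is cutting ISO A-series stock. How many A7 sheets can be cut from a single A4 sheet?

8

Each ISO step halves the sheet: 1 × A4 → 2 × A5 → 4 × A6 → 8 × A7
From A4 to A7 is 3 halving steps: 2^3 = 8.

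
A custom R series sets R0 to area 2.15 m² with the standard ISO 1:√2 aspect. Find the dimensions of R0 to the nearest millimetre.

Let the short side be w mm. Then w · w√2 = 2.15 m² = 2,150,000 mm².
w² = 2,150,000/√2, so w ≈ 1233.0 mm; long side = w√2 ≈ 1743.7 mm.

1233 × 1744 mm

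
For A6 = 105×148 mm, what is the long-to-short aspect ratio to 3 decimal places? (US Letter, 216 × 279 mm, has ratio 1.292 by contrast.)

148 / 105 = 1.410
ISO 216 targets √2 ≈ 1.414; the -0.005 deviation is from mm rounding.

1.410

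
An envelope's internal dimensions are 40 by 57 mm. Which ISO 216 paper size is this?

C9 (40 × 57 mm)

Aspect ratio 57/40 ≈ 1.425 — close to the ISO √2 ≈ 1.414.
In the C-series (envelope sizes, between A and B): C9 = 40 × 57 mm.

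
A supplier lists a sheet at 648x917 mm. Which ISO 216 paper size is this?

C1 (648 × 917 mm)

Aspect ratio 917/648 ≈ 1.415 — close to the ISO √2 ≈ 1.414.
In the C-series (envelope sizes, between A and B): C1 = 648 × 917 mm.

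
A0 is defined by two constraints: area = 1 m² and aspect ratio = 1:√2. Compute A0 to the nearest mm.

841 × 1189 mm

Let the short side be w mm. Then the long side is w√2 and w · w√2 = 10⁶ mm².
w² = 10⁶/√2, so w = 1000 / 2^(1/4) ≈ 840.9 mm; long side = 1000 · 2^(1/4) ≈ 1189.2 mm.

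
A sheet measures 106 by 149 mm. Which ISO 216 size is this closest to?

A6 (105 × 148 mm)

Aspect ratio 149/106 ≈ 1.406 — close to the ISO √2 ≈ 1.414.
In the A-series (A0 area = 1 m²): A6 = 105 × 148 mm.
Off by 2 mm total — nearest standard size.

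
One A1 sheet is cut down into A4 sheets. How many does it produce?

8

A1 = 594 × 841 mm; A4 = 210 × 297 mm.
Each halving step doubles the count; 3 steps from A1 to A4.
2^3 = 8.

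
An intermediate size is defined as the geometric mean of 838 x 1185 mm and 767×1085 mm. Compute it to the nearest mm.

802 × 1134 mm

Short side: √(838 · 767) = √642746 ≈ 801.7 → 802 mm
Long side: √(1185 · 1085) = √1285725 ≈ 1133.9 → 1134 mm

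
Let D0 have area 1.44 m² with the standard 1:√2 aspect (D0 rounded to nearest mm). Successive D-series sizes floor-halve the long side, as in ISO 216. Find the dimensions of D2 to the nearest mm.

Let D0's short side be w mm. w · w√2 = 1.44 m² = 1,440,000 mm², so w ≈ 1009.1 mm and w√2 ≈ 1427.0 mm → D0 = 1009 × 1427 mm.
D1: ⌊1427/2⌋ × 1009 = 713 × 1009 mm
D2: ⌊1009/2⌋ × 713 = 504 × 713 mm

504 × 713 mm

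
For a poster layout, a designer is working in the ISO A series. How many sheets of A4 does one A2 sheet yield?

4

Each ISO step halves the sheet: 1 × A2 → 2 × A3 → 4 × A4
From A2 to A4 is 2 halving steps: 2^2 = 4.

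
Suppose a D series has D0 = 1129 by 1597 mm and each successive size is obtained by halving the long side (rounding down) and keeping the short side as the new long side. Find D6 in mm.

141 × 199 mm

D1: ⌊1597/2⌋ × 1129 = 798 × 1129 mm
D2: ⌊1129/2⌋ × 798 = 564 × 798 mm
D3: ⌊798/2⌋ × 564 = 399 × 564 mm
D4: ⌊564/2⌋ × 399 = 282 × 399 mm
D5: ⌊399/2⌋ × 282 = 199 × 282 mm
D6: ⌊282/2⌋ × 199 = 141 × 199 mm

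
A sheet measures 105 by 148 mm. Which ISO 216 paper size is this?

A6 (105 × 148 mm)

Aspect ratio 148/105 ≈ 1.410 — close to the ISO √2 ≈ 1.414.
In the A-series (A0 area = 1 m²): A6 = 105 × 148 mm.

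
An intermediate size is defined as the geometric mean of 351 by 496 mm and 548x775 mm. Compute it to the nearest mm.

439 × 620 mm

Short side: √(351 · 548) = √192348 ≈ 438.6 → 439 mm
Long side: √(496 · 775) = √384400 ≈ 620.0 → 620 mm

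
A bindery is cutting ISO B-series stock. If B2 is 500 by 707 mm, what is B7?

88 × 125 mm

B3: ⌊707/2⌋ × 500 = 353 × 500 mm
B4: ⌊500/2⌋ × 353 = 250 × 353 mm
B5: ⌊353/2⌋ × 250 = 176 × 250 mm
B6: ⌊250/2⌋ × 176 = 125 × 176 mm
B7: ⌊176/2⌋ × 125 = 88 × 125 mm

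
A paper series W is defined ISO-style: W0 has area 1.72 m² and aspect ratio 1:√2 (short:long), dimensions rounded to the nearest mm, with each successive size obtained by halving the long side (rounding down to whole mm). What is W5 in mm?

Let W0's short side be w mm. w · w√2 = 1.72 m² = 1,720,000 mm², so w ≈ 1102.8 mm and w√2 ≈ 1559.6 mm → W0 = 1103 × 1560 mm.
W1: ⌊1560/2⌋ × 1103 = 780 × 1103 mm
W2: ⌊1103/2⌋ × 780 = 551 × 780 mm
W3: ⌊780/2⌋ × 551 = 390 × 551 mm
W4: ⌊551/2⌋ × 390 = 275 × 390 mm
W5: ⌊390/2⌋ × 275 = 195 × 275 mm

195 × 275 mm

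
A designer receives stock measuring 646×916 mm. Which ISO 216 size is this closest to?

C1 (648 × 917 mm)

Aspect ratio 916/646 ≈ 1.418 — close to the ISO √2 ≈ 1.414.
In the C-series (envelope sizes, between A and B): C1 = 648 × 917 mm.
Off by 3 mm total — nearest standard size.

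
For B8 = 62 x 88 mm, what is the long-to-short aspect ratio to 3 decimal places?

88 / 62 = 1.419
ISO 216 targets √2 ≈ 1.414; the +0.005 deviation is from mm rounding.

1.419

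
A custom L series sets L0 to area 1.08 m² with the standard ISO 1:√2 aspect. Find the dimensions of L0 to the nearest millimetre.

874 × 1236 mm

Let the short side be w mm. Then w · w√2 = 1.08 m² = 1,080,000 mm².
w² = 1,080,000/√2, so w ≈ 873.9 mm; long side = w√2 ≈ 1235.9 mm.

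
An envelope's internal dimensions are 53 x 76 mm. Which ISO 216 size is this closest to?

Aspect ratio 76/53 ≈ 1.434 (ISO target is √2 ≈ 1.414).
In the A-series (A0 area = 1 m²): A8 = 52 × 74 mm.
Off by 3 mm total — nearest standard size.

A8 (52 × 74 mm)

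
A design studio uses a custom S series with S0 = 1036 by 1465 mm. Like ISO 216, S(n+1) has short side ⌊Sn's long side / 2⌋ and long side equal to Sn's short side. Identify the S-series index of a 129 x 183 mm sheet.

S0: 1036 × 1465 mm
S1: 732 × 1036 mm
S2: 518 × 732 mm
S3: 366 × 518 mm
S4: 259 × 366 mm
S5: 183 × 259 mm
S6: 129 × 183 mm
S7: 91 × 129 mm
→ matches S6.

S6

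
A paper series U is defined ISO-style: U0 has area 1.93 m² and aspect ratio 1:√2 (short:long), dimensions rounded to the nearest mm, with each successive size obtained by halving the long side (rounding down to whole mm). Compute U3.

Let U0's short side be w mm. w · w√2 = 1.93 m² = 1,930,000 mm², so w ≈ 1168.2 mm and w√2 ≈ 1652.1 mm → U0 = 1168 × 1652 mm.
U1: ⌊1652/2⌋ × 1168 = 826 × 1168 mm
U2: ⌊1168/2⌋ × 826 = 584 × 826 mm
U3: ⌊826/2⌋ × 584 = 413 × 584 mm

413 × 584 mm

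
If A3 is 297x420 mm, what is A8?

A4: ⌊420/2⌋ × 297 = 210 × 297 mm
A5: ⌊297/2⌋ × 210 = 148 × 210 mm
A6: ⌊210/2⌋ × 148 = 105 × 148 mm
A7: ⌊148/2⌋ × 105 = 74 × 105 mm
A8: ⌊105/2⌋ × 74 = 52 × 74 mm

52 × 74 mm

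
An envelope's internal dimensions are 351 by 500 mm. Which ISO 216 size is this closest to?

Aspect ratio 500/351 ≈ 1.425 — close to the ISO √2 ≈ 1.414.
In the B-series (B0 = 1000 × 1414 mm): B3 = 353 × 500 mm.
Off by 2 mm total — nearest standard size.

B3 (353 × 500 mm)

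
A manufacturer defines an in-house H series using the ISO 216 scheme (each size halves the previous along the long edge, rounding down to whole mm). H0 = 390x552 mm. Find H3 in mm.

138 × 195 mm

H1: ⌊552/2⌋ × 390 = 276 × 390 mm
H2: ⌊390/2⌋ × 276 = 195 × 276 mm
H3: ⌊276/2⌋ × 195 = 138 × 195 mm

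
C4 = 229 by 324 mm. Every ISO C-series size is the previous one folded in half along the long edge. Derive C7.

C5: ⌊324/2⌋ × 229 = 162 × 229 mm
C6: ⌊229/2⌋ × 162 = 114 × 162 mm
C7: ⌊162/2⌋ × 114 = 81 × 114 mm

81 × 114 mm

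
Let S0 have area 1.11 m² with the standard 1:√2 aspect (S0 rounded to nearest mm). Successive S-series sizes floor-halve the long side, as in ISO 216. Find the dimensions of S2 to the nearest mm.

Let S0's short side be w mm. w · w√2 = 1.11 m² = 1,110,000 mm², so w ≈ 885.9 mm and w√2 ≈ 1252.9 mm → S0 = 886 × 1253 mm.
S1: ⌊1253/2⌋ × 886 = 626 × 886 mm
S2: ⌊886/2⌋ × 626 = 443 × 626 mm

443 × 626 mm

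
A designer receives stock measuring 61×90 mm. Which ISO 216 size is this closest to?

Aspect ratio 90/61 ≈ 1.475 (ISO target is √2 ≈ 1.414).
In the B-series (B0 = 1000 × 1414 mm): B8 = 62 × 88 mm.
Off by 3 mm total — nearest standard size.

B8 (62 × 88 mm)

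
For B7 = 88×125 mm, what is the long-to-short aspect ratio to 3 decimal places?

125 / 88 = 1.420
ISO 216 targets √2 ≈ 1.414; the +0.006 deviation is from mm rounding.

1.420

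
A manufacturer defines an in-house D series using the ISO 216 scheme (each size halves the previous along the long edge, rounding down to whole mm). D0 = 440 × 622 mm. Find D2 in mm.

220 × 311 mm

D1: ⌊622/2⌋ × 440 = 311 × 440 mm
D2: ⌊440/2⌋ × 311 = 220 × 311 mm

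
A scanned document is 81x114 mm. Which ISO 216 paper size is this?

Aspect ratio 114/81 ≈ 1.407 — close to the ISO √2 ≈ 1.414.
In the C-series (envelope sizes, between A and B): C7 = 81 × 114 mm.

C7 (81 × 114 mm)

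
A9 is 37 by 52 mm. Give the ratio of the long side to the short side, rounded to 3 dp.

52 / 37 = 1.405
ISO 216 targets √2 ≈ 1.414; the -0.009 deviation is from mm rounding.

1.405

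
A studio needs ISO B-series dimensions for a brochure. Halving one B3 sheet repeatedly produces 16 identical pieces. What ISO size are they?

B7

16 = 2^4, so 4 halving steps.
B3 → B4 → … → B7 after 4 steps.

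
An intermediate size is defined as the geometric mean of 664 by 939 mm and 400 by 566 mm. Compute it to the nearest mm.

515 × 729 mm

Short side: √(664 · 400) = √265600 ≈ 515.4 → 515 mm
Long side: √(939 · 566) = √531474 ≈ 729.0 → 729 mm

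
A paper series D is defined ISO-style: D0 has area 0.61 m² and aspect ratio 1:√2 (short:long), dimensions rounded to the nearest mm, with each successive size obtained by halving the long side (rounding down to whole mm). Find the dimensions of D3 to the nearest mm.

232 × 328 mm

Let D0's short side be w mm. w · w√2 = 0.61 m² = 610,000 mm², so w ≈ 656.8 mm and w√2 ≈ 928.8 mm → D0 = 657 × 929 mm.
D1: ⌊929/2⌋ × 657 = 464 × 657 mm
D2: ⌊657/2⌋ × 464 = 328 × 464 mm
D3: ⌊464/2⌋ × 328 = 232 × 328 mm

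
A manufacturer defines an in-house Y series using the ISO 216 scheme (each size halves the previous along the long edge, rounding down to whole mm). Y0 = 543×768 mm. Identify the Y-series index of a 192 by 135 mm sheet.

Y4

Y0: 543 × 768 mm
Y1: 384 × 543 mm
Y2: 271 × 384 mm
Y3: 192 × 271 mm
Y4: 135 × 192 mm
Y5: 96 × 135 mm
→ matches Y4.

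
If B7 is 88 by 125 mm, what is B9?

44 × 62 mm

B8: ⌊125/2⌋ × 88 = 62 × 88 mm
B9: ⌊88/2⌋ × 62 = 44 × 62 mm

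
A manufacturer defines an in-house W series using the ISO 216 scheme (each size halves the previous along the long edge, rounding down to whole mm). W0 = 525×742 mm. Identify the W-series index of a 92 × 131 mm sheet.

W5

W0: 525 × 742 mm
W1: 371 × 525 mm
W2: 262 × 371 mm
W3: 185 × 262 mm
W4: 131 × 185 mm
W5: 92 × 131 mm
W6: 65 × 92 mm
→ matches W5.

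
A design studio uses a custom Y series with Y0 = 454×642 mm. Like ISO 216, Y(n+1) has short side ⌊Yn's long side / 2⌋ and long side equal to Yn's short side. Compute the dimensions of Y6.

56 × 80 mm

Y1: ⌊642/2⌋ × 454 = 321 × 454 mm
Y2: ⌊454/2⌋ × 321 = 227 × 321 mm
Y3: ⌊321/2⌋ × 227 = 160 × 227 mm
Y4: ⌊227/2⌋ × 160 = 113 × 160 mm
Y5: ⌊160/2⌋ × 113 = 80 × 113 mm
Y6: ⌊113/2⌋ × 80 = 56 × 80 mm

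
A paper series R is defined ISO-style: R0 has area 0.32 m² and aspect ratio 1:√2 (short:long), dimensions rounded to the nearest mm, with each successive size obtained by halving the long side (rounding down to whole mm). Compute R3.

Let R0's short side be w mm. w · w√2 = 0.32 m² = 320,000 mm², so w ≈ 475.7 mm and w√2 ≈ 672.7 mm → R0 = 476 × 673 mm.
R1: ⌊673/2⌋ × 476 = 336 × 476 mm
R2: ⌊476/2⌋ × 336 = 238 × 336 mm
R3: ⌊336/2⌋ × 238 = 168 × 238 mm

168 × 238 mm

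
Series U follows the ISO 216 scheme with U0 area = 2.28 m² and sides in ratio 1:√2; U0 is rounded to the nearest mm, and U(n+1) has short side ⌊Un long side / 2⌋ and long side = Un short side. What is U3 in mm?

449 × 635 mm

Let U0's short side be w mm. w · w√2 = 2.28 m² = 2,280,000 mm², so w ≈ 1269.7 mm and w√2 ≈ 1795.7 mm → U0 = 1270 × 1796 mm.
U1: ⌊1796/2⌋ × 1270 = 898 × 1270 mm
U2: ⌊1270/2⌋ × 898 = 635 × 898 mm
U3: ⌊898/2⌋ × 635 = 449 × 635 mm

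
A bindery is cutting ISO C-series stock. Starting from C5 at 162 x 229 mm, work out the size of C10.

C6: ⌊229/2⌋ × 162 = 114 × 162 mm
C7: ⌊162/2⌋ × 114 = 81 × 114 mm
C8: ⌊114/2⌋ × 81 = 57 × 81 mm
C9: ⌊81/2⌋ × 57 = 40 × 57 mm
C10: ⌊57/2⌋ × 40 = 28 × 40 mm

28 × 40 mm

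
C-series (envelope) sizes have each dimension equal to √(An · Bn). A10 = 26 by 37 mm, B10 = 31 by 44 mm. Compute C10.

28 × 40 mm

Short side: √(26 · 31) = √806 ≈ 28.4 → 28 mm
Long side: √(37 · 44) = √1628 ≈ 40.3 → 40 mm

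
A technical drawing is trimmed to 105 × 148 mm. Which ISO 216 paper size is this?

Aspect ratio 148/105 ≈ 1.410 — close to the ISO √2 ≈ 1.414.
In the A-series (A0 area = 1 m²): A6 = 105 × 148 mm.

A6 (105 × 148 mm)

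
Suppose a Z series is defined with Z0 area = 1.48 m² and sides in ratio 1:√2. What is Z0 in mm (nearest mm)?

Let the short side be w mm. Then w · w√2 = 1.48 m² = 1,480,000 mm².
w² = 1,480,000/√2, so w ≈ 1023.0 mm; long side = w√2 ≈ 1446.7 mm.

1023 × 1447 mm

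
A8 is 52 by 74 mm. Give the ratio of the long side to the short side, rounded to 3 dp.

74 / 52 = 1.423
ISO 216 targets √2 ≈ 1.414; the +0.009 deviation is from mm rounding.

1.423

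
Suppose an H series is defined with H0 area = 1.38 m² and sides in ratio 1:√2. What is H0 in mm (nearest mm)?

Let the short side be w mm. Then w · w√2 = 1.38 m² = 1,380,000 mm².
w² = 1,380,000/√2, so w ≈ 987.8 mm; long side = w√2 ≈ 1397.0 mm.

988 × 1397 mm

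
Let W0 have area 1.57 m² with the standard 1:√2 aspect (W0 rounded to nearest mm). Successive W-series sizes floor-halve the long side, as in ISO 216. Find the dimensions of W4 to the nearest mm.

Let W0's short side be w mm. w · w√2 = 1.57 m² = 1,570,000 mm², so w ≈ 1053.6 mm and w√2 ≈ 1490.1 mm → W0 = 1054 × 1490 mm.
W1: ⌊1490/2⌋ × 1054 = 745 × 1054 mm
W2: ⌊1054/2⌋ × 745 = 527 × 745 mm
W3: ⌊745/2⌋ × 527 = 372 × 527 mm
W4: ⌊527/2⌋ × 372 = 263 × 372 mm

263 × 372 mm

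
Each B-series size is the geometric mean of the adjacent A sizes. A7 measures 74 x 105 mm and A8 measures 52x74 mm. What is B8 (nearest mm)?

62 × 88 mm

Short side: √(74 · 52) = √3848 ≈ 62.0 → 62 mm
Long side: √(105 · 74) = √7770 ≈ 88.1 → 88 mm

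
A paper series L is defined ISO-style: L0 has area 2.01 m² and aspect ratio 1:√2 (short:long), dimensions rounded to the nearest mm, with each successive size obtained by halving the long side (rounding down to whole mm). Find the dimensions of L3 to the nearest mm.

Let L0's short side be w mm. w · w√2 = 2.01 m² = 2,010,000 mm², so w ≈ 1192.2 mm and w√2 ≈ 1686.0 mm → L0 = 1192 × 1686 mm.
L1: ⌊1686/2⌋ × 1192 = 843 × 1192 mm
L2: ⌊1192/2⌋ × 843 = 596 × 843 mm
L3: ⌊843/2⌋ × 596 = 421 × 596 mm

421 × 596 mm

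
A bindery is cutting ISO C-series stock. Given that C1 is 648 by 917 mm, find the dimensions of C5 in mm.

C2: ⌊917/2⌋ × 648 = 458 × 648 mm
C3: ⌊648/2⌋ × 458 = 324 × 458 mm
C4: ⌊458/2⌋ × 324 = 229 × 324 mm
C5: ⌊324/2⌋ × 229 = 162 × 229 mm

162 × 229 mm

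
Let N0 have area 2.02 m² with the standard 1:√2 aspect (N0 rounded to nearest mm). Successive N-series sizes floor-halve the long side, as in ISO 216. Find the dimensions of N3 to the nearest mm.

422 × 597 mm

Let N0's short side be w mm. w · w√2 = 2.02 m² = 2,020,000 mm², so w ≈ 1195.1 mm and w√2 ≈ 1690.2 mm → N0 = 1195 × 1690 mm.
N1: ⌊1690/2⌋ × 1195 = 845 × 1195 mm
N2: ⌊1195/2⌋ × 845 = 597 × 845 mm
N3: ⌊845/2⌋ × 597 = 422 × 597 mm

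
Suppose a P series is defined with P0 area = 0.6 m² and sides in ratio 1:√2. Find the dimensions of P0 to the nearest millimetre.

651 × 921 mm

Let the short side be w mm. Then w · w√2 = 0.6 m² = 600,000 mm².
w² = 600,000/√2, so w ≈ 651.4 mm; long side = w√2 ≈ 921.2 mm.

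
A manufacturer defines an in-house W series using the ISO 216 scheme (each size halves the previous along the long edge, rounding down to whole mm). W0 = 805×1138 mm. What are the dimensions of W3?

W1: ⌊1138/2⌋ × 805 = 569 × 805 mm
W2: ⌊805/2⌋ × 569 = 402 × 569 mm
W3: ⌊569/2⌋ × 402 = 284 × 402 mm

284 × 402 mm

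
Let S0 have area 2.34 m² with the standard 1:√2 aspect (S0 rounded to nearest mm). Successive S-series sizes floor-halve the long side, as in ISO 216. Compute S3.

Let S0's short side be w mm. w · w√2 = 2.34 m² = 2,340,000 mm², so w ≈ 1286.3 mm and w√2 ≈ 1819.1 mm → S0 = 1286 × 1819 mm.
S1: ⌊1819/2⌋ × 1286 = 909 × 1286 mm
S2: ⌊1286/2⌋ × 909 = 643 × 909 mm
S3: ⌊909/2⌋ × 643 = 454 × 643 mm

454 × 643 mm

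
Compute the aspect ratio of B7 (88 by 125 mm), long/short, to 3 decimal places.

125 / 88 = 1.420
ISO 216 targets √2 ≈ 1.414; the +0.006 deviation is from mm rounding.

1.420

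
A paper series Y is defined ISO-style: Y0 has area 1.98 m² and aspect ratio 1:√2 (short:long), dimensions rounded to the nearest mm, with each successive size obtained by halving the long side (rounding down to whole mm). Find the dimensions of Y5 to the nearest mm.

Let Y0's short side be w mm. w · w√2 = 1.98 m² = 1,980,000 mm², so w ≈ 1183.2 mm and w√2 ≈ 1673.4 mm → Y0 = 1183 × 1673 mm.
Y1: ⌊1673/2⌋ × 1183 = 836 × 1183 mm
Y2: ⌊1183/2⌋ × 836 = 591 × 836 mm
Y3: ⌊836/2⌋ × 591 = 418 × 591 mm
Y4: ⌊591/2⌋ × 418 = 295 × 418 mm
Y5: ⌊418/2⌋ × 295 = 209 × 295 mm

209 × 295 mm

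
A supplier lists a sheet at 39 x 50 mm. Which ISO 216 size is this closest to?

Aspect ratio 50/39 ≈ 1.282 (ISO target is √2 ≈ 1.414).
In the A-series (A0 area = 1 m²): A9 = 37 × 52 mm.
Off by 4 mm total — nearest standard size.

A9 (37 × 52 mm)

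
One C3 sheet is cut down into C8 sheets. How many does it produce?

Each ISO step halves the sheet: 1 × C3 → 2 × C4 → 4 × C5 → 8 × C6 → …
From C3 to C8 is 5 halving steps: 2^5 = 32.

32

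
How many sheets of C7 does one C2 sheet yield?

32

C2 = 458 × 648 mm; C7 = 81 × 114 mm.
Each halving step doubles the count; 5 steps from C2 to C7.
2^5 = 32.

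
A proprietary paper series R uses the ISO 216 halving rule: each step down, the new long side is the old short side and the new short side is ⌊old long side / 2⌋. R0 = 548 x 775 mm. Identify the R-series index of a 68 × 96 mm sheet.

R6

R0: 548 × 775 mm
R1: 387 × 548 mm
R2: 274 × 387 mm
R3: 193 × 274 mm
R4: 137 × 193 mm
R5: 96 × 137 mm
R6: 68 × 96 mm
R7: 48 × 68 mm
→ matches R6.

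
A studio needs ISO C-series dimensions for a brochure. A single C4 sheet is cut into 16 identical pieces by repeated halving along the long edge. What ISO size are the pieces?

C8

16 = 2^4, so 4 halving steps.
C4 → C5 → … → C8 after 4 steps.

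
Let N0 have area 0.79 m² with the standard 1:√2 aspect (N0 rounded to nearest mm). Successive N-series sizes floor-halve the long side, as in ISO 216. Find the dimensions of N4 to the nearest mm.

Let N0's short side be w mm. w · w√2 = 0.79 m² = 790,000 mm², so w ≈ 747.4 mm and w√2 ≈ 1057.0 mm → N0 = 747 × 1057 mm.
N1: ⌊1057/2⌋ × 747 = 528 × 747 mm
N2: ⌊747/2⌋ × 528 = 373 × 528 mm
N3: ⌊528/2⌋ × 373 = 264 × 373 mm
N4: ⌊373/2⌋ × 264 = 186 × 264 mm

186 × 264 mm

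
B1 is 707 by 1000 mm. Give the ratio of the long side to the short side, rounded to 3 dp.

1000 / 707 = 1.414
Matches √2 ≈ 1.414 — the ISO 216 defining ratio.

1.414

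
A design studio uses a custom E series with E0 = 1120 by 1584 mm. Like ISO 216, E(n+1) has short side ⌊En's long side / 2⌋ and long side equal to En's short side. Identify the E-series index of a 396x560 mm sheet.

E3

E0: 1120 × 1584 mm
E1: 792 × 1120 mm
E2: 560 × 792 mm
E3: 396 × 560 mm
E4: 280 × 396 mm
→ matches E3.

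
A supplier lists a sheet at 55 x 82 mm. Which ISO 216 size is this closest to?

C8 (57 × 81 mm)

Aspect ratio 82/55 ≈ 1.491 (ISO target is √2 ≈ 1.414).
In the C-series (envelope sizes, between A and B): C8 = 57 × 81 mm.
Off by 3 mm total — nearest standard size.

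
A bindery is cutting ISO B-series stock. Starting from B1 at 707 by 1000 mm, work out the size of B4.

B2: ⌊1000/2⌋ × 707 = 500 × 707 mm
B3: ⌊707/2⌋ × 500 = 353 × 500 mm
B4: ⌊500/2⌋ × 353 = 250 × 353 mm

250 × 353 mm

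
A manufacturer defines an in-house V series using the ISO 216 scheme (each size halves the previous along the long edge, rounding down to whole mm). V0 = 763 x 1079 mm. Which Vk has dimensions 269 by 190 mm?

V0: 763 × 1079 mm
V1: 539 × 763 mm
V2: 381 × 539 mm
V3: 269 × 381 mm
V4: 190 × 269 mm
V5: 134 × 190 mm
→ matches V4.

V4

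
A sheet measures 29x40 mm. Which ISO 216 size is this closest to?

C10 (28 × 40 mm)

Aspect ratio 40/29 ≈ 1.379 (ISO target is √2 ≈ 1.414).
In the C-series (envelope sizes, between A and B): C10 = 28 × 40 mm.
Off by 1 mm total — nearest standard size.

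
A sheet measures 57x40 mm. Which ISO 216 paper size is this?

Aspect ratio 57/40 ≈ 1.425 — close to the ISO √2 ≈ 1.414.
In the C-series (envelope sizes, between A and B): C9 = 40 × 57 mm.

C9 (40 × 57 mm)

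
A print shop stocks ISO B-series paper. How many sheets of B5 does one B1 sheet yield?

16

Each ISO step halves the sheet: 1 × B1 → 2 × B2 → 4 × B3 → 8 × B4 → …
From B1 to B5 is 4 halving steps: 2^4 = 16.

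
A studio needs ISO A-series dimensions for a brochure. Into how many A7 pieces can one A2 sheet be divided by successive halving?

A2 = 420 × 594 mm; A7 = 74 × 105 mm.
Each halving step doubles the count; 5 steps from A2 to A7.
2^5 = 32.

32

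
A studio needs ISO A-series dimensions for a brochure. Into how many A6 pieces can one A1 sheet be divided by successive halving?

Each ISO step halves the sheet: 1 × A1 → 2 × A2 → 4 × A3 → 8 × A4 → …
From A1 to A6 is 5 halving steps: 2^5 = 32.

32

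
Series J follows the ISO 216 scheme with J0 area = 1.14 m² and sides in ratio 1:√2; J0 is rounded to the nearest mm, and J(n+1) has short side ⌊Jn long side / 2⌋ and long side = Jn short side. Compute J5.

158 × 224 mm

Let J0's short side be w mm. w · w√2 = 1.14 m² = 1,140,000 mm², so w ≈ 897.8 mm and w√2 ≈ 1269.7 mm → J0 = 898 × 1270 mm.
J1: ⌊1270/2⌋ × 898 = 635 × 898 mm
J2: ⌊898/2⌋ × 635 = 449 × 635 mm
J3: ⌊635/2⌋ × 449 = 317 × 449 mm
J4: ⌊449/2⌋ × 317 = 224 × 317 mm
J5: ⌊317/2⌋ × 224 = 158 × 224 mm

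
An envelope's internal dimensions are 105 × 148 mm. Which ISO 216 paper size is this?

A6 (105 × 148 mm)

Aspect ratio 148/105 ≈ 1.410 — close to the ISO √2 ≈ 1.414.
In the A-series (A0 area = 1 m²): A6 = 105 × 148 mm.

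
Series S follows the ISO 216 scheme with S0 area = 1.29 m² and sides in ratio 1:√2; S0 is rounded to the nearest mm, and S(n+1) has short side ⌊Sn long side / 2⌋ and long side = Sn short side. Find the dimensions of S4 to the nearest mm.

238 × 337 mm

Let S0's short side be w mm. w · w√2 = 1.29 m² = 1,290,000 mm², so w ≈ 955.1 mm and w√2 ≈ 1350.7 mm → S0 = 955 × 1351 mm.
S1: ⌊1351/2⌋ × 955 = 675 × 955 mm
S2: ⌊955/2⌋ × 675 = 477 × 675 mm
S3: ⌊675/2⌋ × 477 = 337 × 477 mm
S4: ⌊477/2⌋ × 337 = 238 × 337 mm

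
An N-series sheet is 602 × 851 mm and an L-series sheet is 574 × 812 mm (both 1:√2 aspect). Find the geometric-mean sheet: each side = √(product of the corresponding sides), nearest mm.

588 × 831 mm

Short side: √(602 · 574) = √345548 ≈ 587.8 → 588 mm
Long side: √(851 · 812) = √691012 ≈ 831.3 → 831 mm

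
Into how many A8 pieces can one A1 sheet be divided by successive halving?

A1 = 594 × 841 mm; A8 = 52 × 74 mm.
Each halving step doubles the count; 7 steps from A1 to A8.
2^7 = 128.

128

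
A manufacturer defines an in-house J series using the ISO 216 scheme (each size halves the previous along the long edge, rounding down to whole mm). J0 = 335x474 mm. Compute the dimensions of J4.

83 × 118 mm

J1 = 237 × 335 mm (from J0 by 1 halving).
J2: ⌊335/2⌋ × 237 = 167 × 237 mm
J3: ⌊237/2⌋ × 167 = 118 × 167 mm
J4: ⌊167/2⌋ × 118 = 83 × 118 mm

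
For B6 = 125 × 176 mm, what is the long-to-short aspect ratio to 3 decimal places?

1.408

176 / 125 = 1.408
ISO 216 targets √2 ≈ 1.414; the -0.006 deviation is from mm rounding.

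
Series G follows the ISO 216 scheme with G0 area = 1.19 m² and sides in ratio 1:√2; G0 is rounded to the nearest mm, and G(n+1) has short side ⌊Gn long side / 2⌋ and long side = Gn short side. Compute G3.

324 × 458 mm

Let G0's short side be w mm. w · w√2 = 1.19 m² = 1,190,000 mm², so w ≈ 917.3 mm and w√2 ≈ 1297.3 mm → G0 = 917 × 1297 mm.
G1: ⌊1297/2⌋ × 917 = 648 × 917 mm
G2: ⌊917/2⌋ × 648 = 458 × 648 mm
G3: ⌊648/2⌋ × 458 = 324 × 458 mm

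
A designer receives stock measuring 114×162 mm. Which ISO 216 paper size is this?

C6 (114 × 162 mm)

Aspect ratio 162/114 ≈ 1.421 — close to the ISO √2 ≈ 1.414.
In the C-series (envelope sizes, between A and B): C6 = 114 × 162 mm.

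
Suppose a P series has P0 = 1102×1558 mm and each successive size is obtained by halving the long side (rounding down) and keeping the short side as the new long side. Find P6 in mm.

137 × 194 mm

P1: ⌊1558/2⌋ × 1102 = 779 × 1102 mm
P2: ⌊1102/2⌋ × 779 = 551 × 779 mm
P3: ⌊779/2⌋ × 551 = 389 × 551 mm
P4: ⌊551/2⌋ × 389 = 275 × 389 mm
P5: ⌊389/2⌋ × 275 = 194 × 275 mm
P6: ⌊275/2⌋ × 194 = 137 × 194 mm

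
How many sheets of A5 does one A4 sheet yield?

A4 = 210 × 297 mm; A5 = 148 × 210 mm.
Each halving step doubles the count; 1 step from A4 to A5.
2^1 = 2.

2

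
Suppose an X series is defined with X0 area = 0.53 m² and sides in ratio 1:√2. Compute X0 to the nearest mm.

Let the short side be w mm. Then w · w√2 = 0.53 m² = 530,000 mm².
w² = 530,000/√2, so w ≈ 612.2 mm; long side = w√2 ≈ 865.8 mm.

612 × 866 mm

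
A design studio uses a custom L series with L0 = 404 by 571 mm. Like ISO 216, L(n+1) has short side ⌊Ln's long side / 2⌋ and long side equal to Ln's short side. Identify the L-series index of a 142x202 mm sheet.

L0: 404 × 571 mm
L1: 285 × 404 mm
L2: 202 × 285 mm
L3: 142 × 202 mm
L4: 101 × 142 mm
→ matches L3.

L3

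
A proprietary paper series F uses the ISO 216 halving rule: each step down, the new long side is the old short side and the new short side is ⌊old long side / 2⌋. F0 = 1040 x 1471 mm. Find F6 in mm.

130 × 183 mm

F1 = 735 × 1040 mm (from F0 by 1 halving).
F2: ⌊1040/2⌋ × 735 = 520 × 735 mm
F3: ⌊735/2⌋ × 520 = 367 × 520 mm
F4: ⌊520/2⌋ × 367 = 260 × 367 mm
F5: ⌊367/2⌋ × 260 = 183 × 260 mm
F6: ⌊260/2⌋ × 183 = 130 × 183 mm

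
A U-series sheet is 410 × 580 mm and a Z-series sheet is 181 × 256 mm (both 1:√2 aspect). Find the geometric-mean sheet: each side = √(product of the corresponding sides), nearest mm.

272 × 385 mm

Short side: √(410 · 181) = √74210 ≈ 272.4 → 272 mm
Long side: √(580 · 256) = √148480 ≈ 385.3 → 385 mm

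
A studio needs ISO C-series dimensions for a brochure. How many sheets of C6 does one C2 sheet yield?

C2 = 458 × 648 mm; C6 = 114 × 162 mm.
Each halving step doubles the count; 4 steps from C2 to C6.
2^4 = 16.

16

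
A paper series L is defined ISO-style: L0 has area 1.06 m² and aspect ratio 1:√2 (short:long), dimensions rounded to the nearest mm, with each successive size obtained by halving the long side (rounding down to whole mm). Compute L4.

Let L0's short side be w mm. w · w√2 = 1.06 m² = 1,060,000 mm², so w ≈ 865.8 mm and w√2 ≈ 1224.4 mm → L0 = 866 × 1224 mm.
L1: ⌊1224/2⌋ × 866 = 612 × 866 mm
L2: ⌊866/2⌋ × 612 = 433 × 612 mm
L3: ⌊612/2⌋ × 433 = 306 × 433 mm
L4: ⌊433/2⌋ × 306 = 216 × 306 mm

216 × 306 mm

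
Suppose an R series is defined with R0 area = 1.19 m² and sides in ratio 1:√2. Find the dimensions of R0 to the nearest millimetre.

Let the short side be w mm. Then w · w√2 = 1.19 m² = 1,190,000 mm².
w² = 1,190,000/√2, so w ≈ 917.3 mm; long side = w√2 ≈ 1297.3 mm.

917 × 1297 mm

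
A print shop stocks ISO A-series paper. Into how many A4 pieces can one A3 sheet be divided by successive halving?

2

Each ISO step halves the sheet: 1 × A3 → 2 × A4
From A3 to A4 is 1 halving step: 2^1 = 2.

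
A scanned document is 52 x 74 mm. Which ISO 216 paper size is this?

A8 (52 × 74 mm)

Aspect ratio 74/52 ≈ 1.423 — close to the ISO √2 ≈ 1.414.
In the A-series (A0 area = 1 m²): A8 = 52 × 74 mm.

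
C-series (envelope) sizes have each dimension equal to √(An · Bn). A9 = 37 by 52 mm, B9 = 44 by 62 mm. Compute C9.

40 × 57 mm

Short side: √(37 · 44) = √1628 ≈ 40.3 → 40 mm
Long side: √(52 · 62) = √3224 ≈ 56.8 → 57 mm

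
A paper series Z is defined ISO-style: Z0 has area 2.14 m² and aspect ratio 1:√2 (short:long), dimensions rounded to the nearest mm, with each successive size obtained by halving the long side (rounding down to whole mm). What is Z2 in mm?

Let Z0's short side be w mm. w · w√2 = 2.14 m² = 2,140,000 mm², so w ≈ 1230.1 mm and w√2 ≈ 1739.7 mm → Z0 = 1230 × 1740 mm.
Z1: ⌊1740/2⌋ × 1230 = 870 × 1230 mm
Z2: ⌊1230/2⌋ × 870 = 615 × 870 mm

615 × 870 mm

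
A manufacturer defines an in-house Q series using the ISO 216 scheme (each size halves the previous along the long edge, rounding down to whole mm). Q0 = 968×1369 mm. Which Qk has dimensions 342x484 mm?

Q0: 968 × 1369 mm
Q1: 684 × 968 mm
Q2: 484 × 684 mm
Q3: 342 × 484 mm
Q4: 242 × 342 mm
→ matches Q3.

Q3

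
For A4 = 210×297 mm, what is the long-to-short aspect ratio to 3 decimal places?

1.414

297 / 210 = 1.414
Matches √2 ≈ 1.414 — the ISO 216 defining ratio.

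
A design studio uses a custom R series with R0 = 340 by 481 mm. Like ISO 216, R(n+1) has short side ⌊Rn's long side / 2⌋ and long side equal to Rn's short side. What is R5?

R1: ⌊481/2⌋ × 340 = 240 × 340 mm
R2: ⌊340/2⌋ × 240 = 170 × 240 mm
R3: ⌊240/2⌋ × 170 = 120 × 170 mm
R4: ⌊170/2⌋ × 120 = 85 × 120 mm
R5: ⌊120/2⌋ × 85 = 60 × 85 mm

60 × 85 mm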